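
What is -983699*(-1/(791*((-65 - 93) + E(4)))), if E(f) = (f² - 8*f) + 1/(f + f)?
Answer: -7869592/1100281 ≈ -7.1523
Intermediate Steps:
E(f) = f² + 1/(2*f) - 8*f (E(f) = (f² - 8*f) + 1/(2*f) = f² + 1/(2*f) - 8*f)
-983699*(-1/(791*((-65 - 93) + E(4)))) = -983699*(-1/(791*((-65 - 93) + (4² + (½)/4 - 8*4)))) = -983699*(-1/(791*(-158 + (16 + (½)*(¼) - 32)))) = -983699*(-1/(791*(-158 + (16 + ⅛ - 32)))) = -983699*(-1/(791*(-158 - 127/8))) = -983699/((-1391/8*(-791))) = -983699/1100281/8 = -983699*8/1100281 = -7869592/1100281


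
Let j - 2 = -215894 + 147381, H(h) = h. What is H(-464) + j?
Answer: -68975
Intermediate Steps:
j = -68511 (j = 2 + (-215894 + 147381) = 2 - 68513 = -68511)
H(-464) + j = -464 - 68511 = -68975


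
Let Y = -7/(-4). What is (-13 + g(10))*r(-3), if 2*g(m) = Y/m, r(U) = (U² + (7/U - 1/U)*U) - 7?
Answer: -1033/10 ≈ -103.30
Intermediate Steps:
Y = 7/4 (Y = -7*(-¼) = 7/4 ≈ 1.7500)
r(U) = -1 + U² (r(U) = (U² + (6/U)*U) - 7 = (U² + 6) - 7 = (6 + U²) - 7 = -1 + U²)
g(m) = 7/(8*m) (g(m) = (7/(4*m))/2 = 7/(8*m))
(-13 + g(10))*r(-3) = (-13 + (7/8)/10)*(-1 + (-3)²) = (-13 + (7/8)*(⅒))*(-1 + 9) = (-13 + 7/80)*8 = -1033/80*8 = -1033/10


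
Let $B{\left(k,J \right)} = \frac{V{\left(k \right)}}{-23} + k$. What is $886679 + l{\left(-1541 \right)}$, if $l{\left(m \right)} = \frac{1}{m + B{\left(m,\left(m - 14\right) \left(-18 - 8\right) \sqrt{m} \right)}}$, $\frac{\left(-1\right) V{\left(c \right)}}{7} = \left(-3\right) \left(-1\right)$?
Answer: $\frac{62834507312}{70865} \approx 8.8668 \cdot 10^{5}$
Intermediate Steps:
$V{\left(c \right)} = -21$ ($V{\left(c \right)} = - 7 \left(\left(-3\right) \left(-1\right)\right) = \left(-7\right) 3 = -21$)
$B{\left(k,J \right)} = \frac{21}{23} + k$ ($B{\left(k,J \right)} = - \frac{21}{-23} + k = \left(-21\right) \left(- \frac{1}{23}\right) + k = \frac{21}{23} + k$)
$l{\left(m \right)} = \frac{1}{\frac{21}{23} + 2 m}$ ($l{\left(m \right)} = \frac{1}{m + \left(\frac{21}{23} + m\right)} = \frac{1}{\frac{21}{23} + 2 m}$)
$886679 + l{\left(-1541 \right)} = 886679 + \frac{23}{21 + 46 \left(-1541\right)} = 886679 + \frac{23}{21 - 70886} = 886679 + \frac{23}{-70865} = 886679 + 23 \left(- \frac{1}{70865}\right) = 886679 - \frac{23}{70865} = \frac{62834507312}{70865}$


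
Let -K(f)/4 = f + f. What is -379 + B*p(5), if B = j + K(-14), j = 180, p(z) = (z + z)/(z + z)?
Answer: -87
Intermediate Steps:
p(z) = 1 (p(z) = (2*z)/((2*z)) = (2*z)*(1/(2*z)) = 1)
K(f) = -8*f (K(f) = -4*(f + f) = -8*f)
B = 292 (B = 180 - 8*(-14) = 180 + 112 = 292)
-379 + B*p(5) = -379 + 292*1 = -379 + 292 = -87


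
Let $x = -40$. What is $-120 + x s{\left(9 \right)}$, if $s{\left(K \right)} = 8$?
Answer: $-440$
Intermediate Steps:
$-120 + x s{\left(9 \right)} = -120 - 320 = -440$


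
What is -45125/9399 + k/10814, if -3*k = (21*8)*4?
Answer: -245043563/50820393 ≈ -4.8218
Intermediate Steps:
k = -224 (k = -21*8*4/3 = -56*4 = -⅓*672 = -224)
-45125/9399 + k/10814 = -45125/9399 - 224/10814 = -45125*1/9399 - 224*1/10814 = -45125/9399 - 112/5407 = -245043563/50820393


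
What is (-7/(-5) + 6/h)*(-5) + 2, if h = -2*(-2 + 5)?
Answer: 0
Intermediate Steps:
h = -6 (h = -2*3 = -6)
(-7/(-5) + 6/h)*(-5) + 2 = (-7/(-5) + 6/(-6))*(-5) + 2 = (-7*(-⅕) + 6*(-⅙))*(-5) + 2 = (7/5 - 1)*(-5) + 2 = (⅖)*(-5) + 2 = -2 + 2 = 0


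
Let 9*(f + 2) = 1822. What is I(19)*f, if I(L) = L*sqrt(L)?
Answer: 34276*sqrt(19)/9 ≈ 16601.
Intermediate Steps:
f = 1804/9 (f = -2 + (1/9)*1822 = -2 + 1822/9 = 1804/9 ≈ 200.44)
I(L) = L**(3/2)
I(19)*f = 19**(3/2)*(1804/9) = (19*sqrt(19))*(1804/9) = 34276*sqrt(19)/9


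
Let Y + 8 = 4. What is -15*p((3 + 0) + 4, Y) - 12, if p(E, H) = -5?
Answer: 63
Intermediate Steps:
Y = -4 (Y = -8 + 4 = -4)
-15*p((3 + 0) + 4, Y) - 12 = -15*(-5) - 12 = 75 - 12 = 63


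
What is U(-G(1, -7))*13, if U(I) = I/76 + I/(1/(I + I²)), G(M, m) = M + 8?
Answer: -640341/76 ≈ -8425.5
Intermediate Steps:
G(M, m) = 8 + M
U(I) = I/76 + I*(I + I²) (U(I) = I*(1/76) + I*(I + I²) = I/76 + I*(I + I²))
U(-G(1, -7))*13 = ((-(8 + 1))*(1/76 - (8 + 1) + (-(8 + 1))²))*13 = ((-1*9)*(1/76 - 1*9 + (-1*9)²))*13 = -9*(1/76 - 9 + (-9)²)*13 = -9*(1/76 - 9 + 81)*13 = -9*5473/76*13 = -49257/76*13 = -640341/76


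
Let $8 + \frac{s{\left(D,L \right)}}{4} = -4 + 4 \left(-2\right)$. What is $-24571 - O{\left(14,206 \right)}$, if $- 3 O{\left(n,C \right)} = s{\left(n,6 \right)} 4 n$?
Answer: $- \frac{78193}{3} \approx -26064.0$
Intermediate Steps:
$s{\left(D,L \right)} = -80$ ($s{\left(D,L \right)} = -32 + 4 \left(-4 + 4 \left(-2\right)\right) = -32 + 4 \left(-4 - 8\right) = -32 + 4 \left(-12\right) = -32 - 48 = -80$)
$O{\left(n,C \right)} = \frac{320 n}{3}$ ($O{\left(n,C \right)} = - \frac{\left(-80\right) 4 n}{3} = - \frac{\left(-320\right) n}{3} = \frac{320 n}{3}$)
$-24571 - O{\left(14,206 \right)} = -24571 - \frac{320}{3} \cdot 14 = -24571 - \frac{4480}{3} = - \frac{78193}{3}$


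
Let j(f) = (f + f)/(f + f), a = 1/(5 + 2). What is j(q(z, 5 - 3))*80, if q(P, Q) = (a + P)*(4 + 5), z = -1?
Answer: 80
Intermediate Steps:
a = 1/7 ≈ 0.14286
q(P, Q) = 9/7 + 9*P (q(P, Q) = (1/7 + P)*(4 + 5) = (1/7 + P)*9 = 9/7 + 9*P)
j(f) = 1 (j(f) = (2*f)/((2*f)) = (2*f)*(1/(2*f)) = 1)
j(q(z, 5 - 3))*80 = 1*80 = 80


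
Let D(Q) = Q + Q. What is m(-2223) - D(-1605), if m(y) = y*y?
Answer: 4944939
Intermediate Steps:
D(Q) = 2*Q
m(y) = y²
m(-2223) - D(-1605) = (-2223)² - 2*(-1605) = 4941729 - 1*(-3210) = 4941729 + 3210 = 4944939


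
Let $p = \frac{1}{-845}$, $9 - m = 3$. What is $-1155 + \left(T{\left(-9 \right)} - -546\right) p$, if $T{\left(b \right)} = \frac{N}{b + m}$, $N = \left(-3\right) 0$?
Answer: $- \frac{75117}{65} \approx -1155.6$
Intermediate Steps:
$m = 6$ ($m = 9 - 3 = 6$)
$N = 0$
$T{\left(b \right)} = 0$ ($T{\left(b \right)} = \frac{1}{b + 6} \cdot 0 = \frac{1}{6 + b} 0 = 0$)
$p = - \frac{1}{845} \approx -0.0011834$
$-1155 + \left(T{\left(-9 \right)} - -546\right) p = -1155 + \left(0 - -546\right) \left(- \frac{1}{845}\right) = -1155 + \left(0 + 546\right) \left(- \frac{1}{845}\right) = -1155 + 546 \left(- \frac{1}{845}\right) = -1155 - \frac{42}{65} = - \frac{75117}{65}$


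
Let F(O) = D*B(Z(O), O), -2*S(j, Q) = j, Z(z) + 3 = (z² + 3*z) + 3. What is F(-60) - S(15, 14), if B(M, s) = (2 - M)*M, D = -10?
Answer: 233791215/2 ≈ 1.1690e+8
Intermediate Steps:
Z(z) = z² + 3*z (Z(z) = -3 + ((z² + 3*z) + 3) = -3 + (3 + z² + 3*z) = z² + 3*z)
S(j, Q) = -j/2
B(M, s) = M*(2 - M)
F(O) = -10*O*(2 - O*(3 + O))*(3 + O) (F(O) = -10*O*(3 + O)*(2 - O*(3 + O)) = -10*O*(2 - O*(3 + O))*(3 + O))
F(-60) - S(15, 14) = 10*(-60)*(-2 - 60*(3 - 60))*(3 - 60) - (-1)*15/2 = 10*(-60)*(-2 - 60*(-57))*(-57) - 1*(-15/2) = 10*(-60)*(-2 + 3420)*(-57) + 15/2 = 10*(-60)*3418*(-57) + 15/2 = 116895600 + 15/2 = 233791215/2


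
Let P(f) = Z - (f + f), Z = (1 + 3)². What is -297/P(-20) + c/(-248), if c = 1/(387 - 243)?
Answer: -1325815/249984 ≈ -5.3036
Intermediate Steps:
c = 1/144 ≈ 0.0069444
Z = 16 (Z = 4² = 16)
P(f) = 16 - 2*f (P(f) = 16 - (f + f) = 16 - 2*f)
-297/P(-20) + c/(-248) = -297/(16 - 2*(-20)) + (1/144)/(-248) = -297/(16 + 40) + (1/144)*(-1/248) = -297/56 - 1/35712 = -1325815/249984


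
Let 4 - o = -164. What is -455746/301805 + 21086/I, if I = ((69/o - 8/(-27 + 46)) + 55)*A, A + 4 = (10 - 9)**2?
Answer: -6851143012862/52974926235 ≈ -129.33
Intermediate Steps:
o = 168 (o = 4 - 1*(-164) = 4 + 164 = 168)
A = -3 (A = -4 + (10 - 9)**2 = -4 + 1**2 = -4 + 1 = -3)
I = -175527/1064 (I = ((69/168 - 8/(-27 + 46)) + 55)*(-3) = ((69*(1/168) - 8/19) + 55)*(-3) = ((23/56 - 8*1/19) + 55)*(-3) = ((23/56 - 8/19) + 55)*(-3) = (-11/1064 + 55)*(-3) = (58509/1064)*(-3) = -175527/1064 ≈ -164.97)
-455746/301805 + 21086/I = -455746/301805 + 21086/(-175527/1064) = -455746*1/301805 + 21086*(-1064/175527) = -455746/301805 - 22435504/175527 = -6851143012862/52974926235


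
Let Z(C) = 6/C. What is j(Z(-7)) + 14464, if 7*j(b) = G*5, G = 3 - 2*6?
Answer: 101203/7 ≈ 14458.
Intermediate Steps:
G = -9 (G = 3 - 12 = -9)
j(b) = -45/7 (j(b) = (-9*5)/7 = (⅐)*(-45) = -45/7)
j(Z(-7)) + 14464 = -45/7 + 14464 = 101203/7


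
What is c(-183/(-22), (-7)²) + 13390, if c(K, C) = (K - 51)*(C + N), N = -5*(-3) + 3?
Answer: 231667/22 ≈ 10530.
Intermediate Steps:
N = 18 (N = 15 + 3 = 18)
c(K, C) = (-51 + K)*(18 + C) (c(K, C) = (K - 51)*(C + 18) = (-51 + K)*(18 + C))
c(-183/(-22), (-7)²) + 13390 = (-918 - 51*(-7)² + 18*(-183/(-22)) + (-7)²*(-183/(-22))) + 13390 = (-918 - 51*49 + 18*(-183*(-1/22)) + 49*(-183*(-1/22))) + 13390 = (-918 - 2499 + 18*(183/22) + 49*(183/22)) + 13390 = (-918 - 2499 + 1647/11 + 8967/22) + 13390 = -62913/22 + 13390 = 231667/22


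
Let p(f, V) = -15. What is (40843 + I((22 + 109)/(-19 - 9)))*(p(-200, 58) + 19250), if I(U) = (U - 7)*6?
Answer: 10979741935/14 ≈ 7.8427e+8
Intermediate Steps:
I(U) = -42 + 6*U (I(U) = (-7 + U)*6 = -42 + 6*U)
(40843 + I((22 + 109)/(-19 - 9)))*(p(-200, 58) + 19250) = (40843 + (-42 + 6*((22 + 109)/(-19 - 9))))*(-15 + 19250) = (40843 + (-42 + 6*(131/(-28))))*19235 = (40843 + (-42 + 6*(131*(-1/28))))*19235 = (40843 + (-42 + 6*(-131/28)))*19235 = (40843 + (-42 - 393/14))*19235 = (40843 - 981/14)*19235 = (570821/14)*19235 = 10979741935/14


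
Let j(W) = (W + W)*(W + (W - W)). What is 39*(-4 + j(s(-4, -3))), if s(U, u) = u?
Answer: 546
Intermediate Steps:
j(W) = 2*W² (j(W) = (2*W)*(W + 0) = (2*W)*W = 2*W²)
39*(-4 + j(s(-4, -3))) = 39*(-4 + 2*(-3)²) = 39*(-4 + 2*9) = 39*(-4 + 18) = 39*14 = 546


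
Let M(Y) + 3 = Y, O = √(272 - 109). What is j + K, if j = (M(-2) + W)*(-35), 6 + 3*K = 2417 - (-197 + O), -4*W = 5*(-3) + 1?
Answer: 5531/6 - √163/3 ≈ 917.58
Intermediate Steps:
O = √163 ≈ 12.767
M(Y) = -3 + Y
W = 7/2 (W = -(5*(-3) + 1)/4 = -(-15 + 1)/4 = -¼*(-14) = 7/2 ≈ 3.5000)
K = 2608/3 - √163/3 (K = -2 + (2417 - (-197 + √163))/3 = -2 + (2417 + (197 - √163))/3 = -2 + (2614 - √163)/3 = -2 + (2614/3 - √163/3) = 2608/3 - √163/3 ≈ 865.08)
j = 105/2 (j = ((-3 - 2) + 7/2)*(-35) = (-5 + 7/2)*(-35) = -3/2*(-35) = 105/2 ≈ 52.500)
j + K = 105/2 + (2608/3 - √163/3) = 5531/6 - √163/3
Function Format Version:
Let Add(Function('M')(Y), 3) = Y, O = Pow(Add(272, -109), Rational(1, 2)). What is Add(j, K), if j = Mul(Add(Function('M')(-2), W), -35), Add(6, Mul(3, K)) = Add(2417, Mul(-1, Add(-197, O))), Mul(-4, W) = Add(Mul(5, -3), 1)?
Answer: Add(Rational(5531, 6), Mul(Rational(-1, 3), Pow(163, Rational(1, 2)))) ≈ 917.58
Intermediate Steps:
O = Pow(163, Rational(1, 2)) ≈ 12.767
Function('M')(Y) = Add(-3, Y)
W = Rational(7, 2) (W = Mul(Rational(-1, 4), Add(Mul(5, -3), 1)) = Mul(Rational(-1, 4), Add(-15, 1)) = Mul(Rational(-1, 4), -14) = Rational(7, 2) ≈ 3.5000)
K = Add(Rational(2608, 3), Mul(Rational(-1, 3), Pow(163, Rational(1, 2)))) (K = Add(-2, Mul(Rational(1, 3), Add(2417, Mul(-1, Add(-197, Pow(163, Rational(1, 2))))))) = Add(-2, Mul(Rational(1, 3), Add(2417, Add(197, Mul(-1, Pow(163, Rational(1, 2))))))) = Add(-2, Mul(Rational(1, 3), Add(2614, Mul(-1, Pow(163, Rational(1, 2)))))) = Add(-2, Add(Rational(2614, 3), Mul(Rational(-1, 3), Pow(163, Rational(1, 2))))) = Add(Rational(2608, 3), Mul(Rational(-1, 3), Pow(163, Rational(1, 2)))) ≈ 865.08)
j = Rational(105, 2) (j = Mul(Add(Add(-3, -2), Rational(7, 2)), -35) = Mul(Add(-5, Rational(7, 2)), -35) = Mul(Rational(-3, 2), -35) = Rational(105, 2) ≈ 52.500)
Add(j, K) = Add(Rational(105, 2), Add(Rational(2608, 3), Mul(Rational(-1, 3), Pow(163, Rational(1, 2))))) = Add(Rational(5531, 6), Mul(Rational(-1, 3), Pow(163, Rational(1, 2))))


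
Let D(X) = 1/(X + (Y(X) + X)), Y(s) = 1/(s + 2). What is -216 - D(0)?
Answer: -218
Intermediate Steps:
Y(s) = 1/(2 + s)
D(X) = 1/(1/(2 + X) + 2*X) (D(X) = 1/(X + (1/(2 + X) + X)) = 1/(X + (X + 1/(2 + X))) = 1/(1/(2 + X) + 2*X))
-216 - D(0) = -216 - (2 + 0)/(1 + 2*0*(2 + 0)) = -216 - 2/(1 + 2*0*2) = -216 - 2/(1 + 0) = -216 - 2/1 = -216 - 2 = -218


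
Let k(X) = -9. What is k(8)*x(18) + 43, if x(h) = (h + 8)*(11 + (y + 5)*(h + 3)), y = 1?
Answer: -32015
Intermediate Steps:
x(h) = (8 + h)*(29 + 6*h) (x(h) = (h + 8)*(11 + (1 + 5)*(h + 3)) = (8 + h)*(11 + 6*(3 + h)) = (8 + h)*(11 + (18 + 6*h)) = (8 + h)*(29 + 6*h))
k(8)*x(18) + 43 = -9*(232 + 6*18² + 77*18) + 43 = -9*(232 + 6*324 + 1386) + 43 = -9*(232 + 1944 + 1386) + 43 = -9*3562 + 43 = -32058 + 43 = -32015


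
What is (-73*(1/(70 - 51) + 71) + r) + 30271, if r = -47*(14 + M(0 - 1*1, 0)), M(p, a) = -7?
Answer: 470348/19 ≈ 24755.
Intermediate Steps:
r = -329 (r = -47*(14 - 7) = -47*7 = -329)
(-73*(1/(70 - 51) + 71) + r) + 30271 = (-73*(1/(70 - 51) + 71) - 329) + 30271 = (-73*(1/19 + 71) - 329) + 30271 = (-73*1350/19 - 329) + 30271 = (-98550/19 - 329) + 30271 = -104801/19 + 30271 = 470348/19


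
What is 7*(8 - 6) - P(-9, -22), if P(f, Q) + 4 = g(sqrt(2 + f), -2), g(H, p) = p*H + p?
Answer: 20 + 2*I*sqrt(7) ≈ 20.0 + 5.2915*I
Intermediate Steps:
g(H, p) = p + H*p (g(H, p) = H*p + p = p + H*p)
P(f, Q) = -6 - 2*sqrt(2 + f) (P(f, Q) = -4 - 2*(1 + sqrt(2 + f)) = -4 + (-2 - 2*sqrt(2 + f)) = -6 - 2*sqrt(2 + f))
7*(8 - 6) - P(-9, -22) = 7*(8 - 6) - (-6 - 2*sqrt(2 - 9)) = 7*2 - (-6 - 2*I*sqrt(7)) = 14 - (-6 - 2*I*sqrt(7)) = 14 + (6 + 2*I*sqrt(7)) = 20 + 2*I*sqrt(7)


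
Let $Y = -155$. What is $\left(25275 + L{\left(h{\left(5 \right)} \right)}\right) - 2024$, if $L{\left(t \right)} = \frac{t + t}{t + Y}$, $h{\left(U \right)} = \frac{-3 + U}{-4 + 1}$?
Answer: $\frac{10858221}{467} \approx 23251.0$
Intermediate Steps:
$h{\left(U \right)} = 1 - \frac{U}{3}$ ($h{\left(U \right)} = \frac{-3 + U}{-3} = \left(-3 + U\right) \left(- \frac{1}{3}\right) = 1 - \frac{U}{3}$)
$L{\left(t \right)} = \frac{2 t}{-155 + t}$ ($L{\left(t \right)} = \frac{t + t}{t - 155} = \frac{2 t}{-155 + t}$)
$\left(25275 + L{\left(h{\left(5 \right)} \right)}\right) - 2024 = \left(25275 + \frac{2 \left(1 - \frac{5}{3}\right)}{-155 + \left(1 - \frac{5}{3}\right)}\right) - 2024 = \left(25275 + 2 \left(- \frac{2}{3}\right) \frac{1}{-155 - \frac{2}{3}}\right) - 2024 = \left(25275 + 2 \left(- \frac{2}{3}\right) \frac{1}{- \frac{467}{3}}\right) - 2024 = \left(25275 + 2 \left(- \frac{2}{3}\right) \left(- \frac{3}{467}\right)\right) - 2024 = \left(25275 + \frac{4}{467}\right) - 2024 = \frac{11803429}{467} - 2024 = \frac{10858221}{467}$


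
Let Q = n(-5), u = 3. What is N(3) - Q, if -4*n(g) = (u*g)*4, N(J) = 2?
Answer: -13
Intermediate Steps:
n(g) = -3*g (n(g) = -3*g*4/4 = -3*g)
Q = 15 (Q = -3*(-5) = 15)
N(3) - Q = 2 - 1*15 = 2 - 15 = -13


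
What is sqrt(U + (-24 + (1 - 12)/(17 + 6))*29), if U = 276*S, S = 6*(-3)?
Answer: I*sqrt(3003593)/23 ≈ 75.352*I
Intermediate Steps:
S = -18
U = -4968 (U = 276*(-18) = -4968)
sqrt(U + (-24 + (1 - 12)/(17 + 6))*29) = sqrt(-4968 + (-24 + (1 - 12)/(17 + 6))*29) = sqrt(-4968 + (-24 - 11/23)*29) = sqrt(-4968 - 563/23*29) = sqrt(-4968 - 16327/23) = sqrt(-130591/23) = I*sqrt(3003593)/23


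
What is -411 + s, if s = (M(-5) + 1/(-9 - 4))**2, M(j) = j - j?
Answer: -69458/169 ≈ -410.99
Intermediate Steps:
M(j) = 0
s = 1/169 (s = (0 + 1/(-9 - 4))**2 = (0 + 1/(-13))**2 = (0 - 1/13)**2 = (-1/13)**2 = 1/169 ≈ 0.0059172)
-411 + s = -411 + 1/169 = -69458/169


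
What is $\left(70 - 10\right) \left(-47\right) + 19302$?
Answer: $16482$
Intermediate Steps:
$\left(70 - 10\right) \left(-47\right) + 19302 = 60 \left(-47\right) + 19302 = -2820 + 19302 = 16482$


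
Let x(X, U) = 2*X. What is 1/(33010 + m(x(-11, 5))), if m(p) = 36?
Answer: 1/33046 ≈ 3.0261e-5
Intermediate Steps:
1/(33010 + m(x(-11, 5))) = 1/(33010 + 36) = 1/33046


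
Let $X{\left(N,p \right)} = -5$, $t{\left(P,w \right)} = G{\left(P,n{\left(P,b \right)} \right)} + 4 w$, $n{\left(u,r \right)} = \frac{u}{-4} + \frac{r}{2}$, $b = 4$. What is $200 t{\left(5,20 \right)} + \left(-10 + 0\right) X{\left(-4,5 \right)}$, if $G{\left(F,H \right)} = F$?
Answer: $17050$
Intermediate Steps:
$n{\left(u,r \right)} = \frac{r}{2} - \frac{u}{4}$ ($n{\left(u,r \right)} = u \left(- \frac{1}{4}\right) + r \frac{1}{2} = - \frac{u}{4} + \frac{r}{2} = \frac{r}{2} - \frac{u}{4}$)
$t{\left(P,w \right)} = P + 4 w$
$200 t{\left(5,20 \right)} + \left(-10 + 0\right) X{\left(-4,5 \right)} = 200 \left(5 + 4 \cdot 20\right) + \left(-10 + 0\right) \left(-5\right) = 200 \left(5 + 80\right) - -50 = 200 \cdot 85 + 50 = 17000 + 50 = 17050$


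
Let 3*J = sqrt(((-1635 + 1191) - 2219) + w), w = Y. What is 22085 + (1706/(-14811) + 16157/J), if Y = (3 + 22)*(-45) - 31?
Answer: 327099229/14811 - 16157*I*sqrt(3819)/1273 ≈ 22085.0 - 784.34*I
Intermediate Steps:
Y = -1156 (Y = 25*(-45) - 31 = -1125 - 31 = -1156)
w = -1156
J = I*sqrt(3819)/3 (J = sqrt(((-1635 + 1191) - 2219) - 1156)/3 = sqrt((-444 - 2219) - 1156)/3 = sqrt(-2663 - 1156)/3 = sqrt(-3819)/3 = (I*sqrt(3819))/3 = I*sqrt(3819)/3 ≈ 20.599*I)
22085 + (1706/(-14811) + 16157/J) = 22085 + (1706/(-14811) + 16157/((I*sqrt(3819)/3))) = 22085 + (1706*(-1/14811) + 16157*(-I*sqrt(3819)/1273)) = 22085 + (-1706/14811 - 16157*I*sqrt(3819)/1273) = 327099229/14811 - 16157*I*sqrt(3819)/1273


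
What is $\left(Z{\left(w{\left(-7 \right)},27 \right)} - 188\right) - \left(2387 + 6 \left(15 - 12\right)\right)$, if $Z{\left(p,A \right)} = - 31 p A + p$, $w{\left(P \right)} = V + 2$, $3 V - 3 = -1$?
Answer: $- \frac{14467}{3} \approx -4822.3$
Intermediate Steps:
$V = \frac{2}{3}$ ($V = 1 + \frac{1}{3} \left(-1\right) = 1 - \frac{1}{3} = \frac{2}{3} \approx 0.66667$)
$w{\left(P \right)} = \frac{8}{3}$ ($w{\left(P \right)} = \frac{2}{3} + 2 = \frac{8}{3}$)
$Z{\left(p,A \right)} = p - 31 A p$ ($Z{\left(p,A \right)} = - 31 A p + p = p - 31 A p$)
$\left(Z{\left(w{\left(-7 \right)},27 \right)} - 188\right) - \left(2387 + 6 \left(15 - 12\right)\right) = \left(\frac{8 \left(1 - 837\right)}{3} - 188\right) - \left(2387 + 6 \left(15 - 12\right)\right) = \left(\frac{8 \left(1 - 837\right)}{3} - 188\right) - 2405 = \left(\frac{8}{3} \left(-836\right) - 188\right) - 2405 = \left(- \frac{6688}{3} - 188\right) - 2405 = - \frac{7252}{3} - 2405 = - \frac{14467}{3}$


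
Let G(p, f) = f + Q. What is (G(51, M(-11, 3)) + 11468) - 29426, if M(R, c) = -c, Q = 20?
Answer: -17941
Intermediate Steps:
G(p, f) = 20 + f (G(p, f) = f + 20 = 20 + f)
(G(51, M(-11, 3)) + 11468) - 29426 = ((20 - 1*3) + 11468) - 29426 = ((20 - 3) + 11468) - 29426 = (17 + 11468) - 29426 = 11485 - 29426 = -17941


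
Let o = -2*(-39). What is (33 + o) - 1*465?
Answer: -354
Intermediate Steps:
o = 78
(33 + o) - 1*465 = (33 + 78) - 1*465 = 111 - 465 = -354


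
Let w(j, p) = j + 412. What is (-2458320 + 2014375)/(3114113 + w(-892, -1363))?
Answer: -443945/3113633 ≈ -0.14258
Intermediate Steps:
w(j, p) = 412 + j
(-2458320 + 2014375)/(3114113 + w(-892, -1363)) = (-2458320 + 2014375)/(3114113 + (412 - 892)) = -443945/(3114113 - 480) = -443945/3113633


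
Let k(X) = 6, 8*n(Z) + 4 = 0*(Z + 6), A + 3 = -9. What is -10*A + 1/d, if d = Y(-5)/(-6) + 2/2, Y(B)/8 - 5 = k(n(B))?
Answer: 4917/41 ≈ 119.93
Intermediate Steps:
A = -12 (A = -3 - 9 = -12)
n(Z) = -1/2 (n(Z) = -1/2 + (0*(Z + 6))/8 = -1/2 + (0*(6 + Z))/8 = -1/2 + (1/8)*0 = -1/2 + 0 = -1/2)
Y(B) = 88 (Y(B) = 40 + 8*6 = 40 + 48 = 88)
d = -41/3 (d = 88/(-6) + 2/2 = 88*(-1/6) + 2*(1/2) = -44/3 + 1 = -41/3 ≈ -13.667)
-10*A + 1/d = -10*(-12) + 1/(-41/3) = 120 - 3/41 = 4917/41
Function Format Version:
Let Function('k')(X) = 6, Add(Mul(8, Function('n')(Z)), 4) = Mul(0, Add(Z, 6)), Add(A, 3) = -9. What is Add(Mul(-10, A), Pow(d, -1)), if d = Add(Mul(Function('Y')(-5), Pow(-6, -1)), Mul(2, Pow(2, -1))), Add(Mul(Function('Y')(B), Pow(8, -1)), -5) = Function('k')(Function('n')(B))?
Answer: Rational(4917, 41) ≈ 119.93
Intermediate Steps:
A = -12 (A = Add(-3, -9) = -12)
Function('n')(Z) = Rational(-1, 2) (Function('n')(Z) = Add(Rational(-1, 2), Mul(Rational(1, 8), Mul(0, Add(Z, 6)))) = Add(Rational(-1, 2), Mul(Rational(1, 8), Mul(0, Add(6, Z)))) = Add(Rational(-1, 2), Mul(Rational(1, 8), 0)) = Add(Rational(-1, 2), 0) = Rational(-1, 2))
Function('Y')(B) = 88 (Function('Y')(B) = Add(40, Mul(8, 6)) = Add(40, 48) = 88)
d = Rational(-41, 3) (d = Add(Mul(88, Pow(-6, -1)), Mul(2, Pow(2, -1))) = Add(Mul(88, Rational(-1, 6)), Mul(2, Rational(1, 2))) = Add(Rational(-44, 3), 1) = Rational(-41, 3) ≈ -13.667)
Add(Mul(-10, A), Pow(d, -1)) = Add(Mul(-10, -12), Pow(Rational(-41, 3), -1)) = Add(120, Rational(-3, 41)) = Rational(4917, 41)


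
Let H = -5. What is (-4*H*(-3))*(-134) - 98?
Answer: 7942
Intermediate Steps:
(-4*H*(-3))*(-134) - 98 = (-4*(-5)*(-3))*(-134) - 98 = (20*(-3))*(-134) - 98 = -60*(-134) - 98 = 8040 - 98 = 7942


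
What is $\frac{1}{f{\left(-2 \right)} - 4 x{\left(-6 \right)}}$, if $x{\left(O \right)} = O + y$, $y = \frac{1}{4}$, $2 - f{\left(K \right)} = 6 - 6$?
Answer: $\frac{1}{25} \approx 0.04$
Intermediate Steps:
$f{\left(K \right)} = 2$ ($f{\left(K \right)} = 2 - \left(6 - 6\right) = 2 - 0 = 2 + 0 = 2$)
$y = \frac{1}{4} \approx 0.25$
$x{\left(O \right)} = \frac{1}{4} + O$ ($x{\left(O \right)} = O + \frac{1}{4} = \frac{1}{4} + O$)
$\frac{1}{f{\left(-2 \right)} - 4 x{\left(-6 \right)}} = \frac{1}{2 - 4 \left(\frac{1}{4} - 6\right)} = \frac{1}{2 - -23} = \frac{1}{2 + 23} = \frac{1}{25}$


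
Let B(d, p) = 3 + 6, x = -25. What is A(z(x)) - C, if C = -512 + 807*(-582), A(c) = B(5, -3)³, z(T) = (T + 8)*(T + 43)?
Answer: 470915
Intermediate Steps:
z(T) = (8 + T)*(43 + T)
B(d, p) = 9
A(c) = 729 (A(c) = 9³ = 729)
C = -470186 (C = -512 - 469674 = -470186)
A(z(x)) - C = 729 - 1*(-470186) = 729 + 470186 = 470915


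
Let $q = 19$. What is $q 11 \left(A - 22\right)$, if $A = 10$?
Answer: $-2508$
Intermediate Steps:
$q 11 \left(A - 22\right) = 19 \cdot 11 \left(10 - 22\right) = 209 \left(10 - 22\right) = 209 \left(-12\right) = -2508$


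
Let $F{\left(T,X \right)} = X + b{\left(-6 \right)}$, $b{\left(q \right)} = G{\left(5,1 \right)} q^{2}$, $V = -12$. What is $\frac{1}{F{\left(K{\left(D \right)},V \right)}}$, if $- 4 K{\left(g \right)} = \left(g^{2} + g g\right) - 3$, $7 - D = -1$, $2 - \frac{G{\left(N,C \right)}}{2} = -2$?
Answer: $\frac{1}{276} \approx 0.0036232$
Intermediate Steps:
$G{\left(N,C \right)} = 8$ ($G{\left(N,C \right)} = 4 - -4 = 4 + 4 = 8$)
$D = 8$ ($D = 7 - -1 = 7 + 1 = 8$)
$K{\left(g \right)} = \frac{3}{4} - \frac{g^{2}}{2}$ ($K{\left(g \right)} = - \frac{\left(g^{2} + g g\right) - 3}{4} = - \frac{\left(g^{2} + g^{2}\right) - 3}{4} = - \frac{2 g^{2} - 3}{4} = - \frac{-3 + 2 g^{2}}{4} = \frac{3}{4} - \frac{g^{2}}{2}$)
$b{\left(q \right)} = 8 q^{2}$
$F{\left(T,X \right)} = 288 + X$ ($F{\left(T,X \right)} = X + 8 \left(-6\right)^{2} = X + 8 \cdot 36 = X + 288 = 288 + X$)
$\frac{1}{F{\left(K{\left(D \right)},V \right)}} = \frac{1}{288 - 12} = \frac{1}{276}$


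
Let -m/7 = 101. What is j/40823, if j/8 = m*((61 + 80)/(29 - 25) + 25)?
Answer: -340774/40823 ≈ -8.3476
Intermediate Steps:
m = -707 (m = -7*101 = -707)
j = -340774 (j = 8*(-707*((61 + 80)/(29 - 25) + 25)) = 8*(-707*(141/4 + 25)) = 8*(-707*241/4) = 8*(-170387/4) = -340774)
j/40823 = -340774/40823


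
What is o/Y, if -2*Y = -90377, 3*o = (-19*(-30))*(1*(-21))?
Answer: -1140/12911 ≈ -0.088297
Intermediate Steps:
o = -3990 (o = ((-19*(-30))*(1*(-21)))/3 = (570*(-21))/3 = (⅓)*(-11970) = -3990)
Y = 90377/2 (Y = -½*(-90377) = 90377/2 ≈ 45189.)
o/Y = -3990/90377/2 = -3990*2/90377 = -1140/12911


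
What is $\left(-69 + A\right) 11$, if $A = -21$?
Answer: $-990$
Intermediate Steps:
$\left(-69 + A\right) 11 = \left(-69 - 21\right) 11 = \left(-90\right) 11 = -990$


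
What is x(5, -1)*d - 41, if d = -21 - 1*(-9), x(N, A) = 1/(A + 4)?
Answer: -45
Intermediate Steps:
x(N, A) = 1/(4 + A)
d = -12 (d = -21 + 9 = -12)
x(5, -1)*d - 41 = -12/(4 - 1) - 41 = -12/3 - 41 = (1/3)*(-12) - 41 = -4 - 41 = -45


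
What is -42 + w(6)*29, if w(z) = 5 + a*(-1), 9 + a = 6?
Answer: 190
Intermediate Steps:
a = -3 (a = -9 + 6 = -3)
w(z) = 8 (w(z) = 5 - 3*(-1) = 5 + 3 = 8)
-42 + w(6)*29 = -42 + 8*29 = -42 + 232 = 190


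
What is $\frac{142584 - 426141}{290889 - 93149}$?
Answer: $- \frac{283557}{197740} \approx -1.434$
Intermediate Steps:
$\frac{142584 - 426141}{290889 - 93149} = - \frac{283557}{197740}$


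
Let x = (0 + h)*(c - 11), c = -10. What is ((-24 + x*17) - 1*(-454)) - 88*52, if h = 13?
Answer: -8787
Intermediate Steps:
x = -273 (x = (0 + 13)*(-10 - 11) = 13*(-21) = -273)
((-24 + x*17) - 1*(-454)) - 88*52 = ((-24 - 273*17) - 1*(-454)) - 88*52 = ((-24 - 4641) + 454) - 1*4576 = (-4665 + 454) - 4576 = -4211 - 4576 = -8787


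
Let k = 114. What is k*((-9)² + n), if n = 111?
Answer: 21888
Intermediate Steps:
k*((-9)² + n) = 114*((-9)² + 111) = 114*(81 + 111) = 114*192 = 21888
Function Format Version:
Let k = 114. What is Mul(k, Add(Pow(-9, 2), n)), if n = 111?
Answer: 21888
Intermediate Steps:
Mul(k, Add(Pow(-9, 2), n)) = Mul(114, Add(Pow(-9, 2), 111)) = Mul(114, Add(81, 111)) = Mul(114, 192) = 21888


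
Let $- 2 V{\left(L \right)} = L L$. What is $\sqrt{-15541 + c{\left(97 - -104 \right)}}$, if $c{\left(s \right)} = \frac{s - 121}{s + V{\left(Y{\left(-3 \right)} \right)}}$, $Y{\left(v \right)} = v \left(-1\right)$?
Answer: $\frac{i \sqrt{2400229029}}{393} \approx 124.66 i$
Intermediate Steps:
$Y{\left(v \right)} = - v$
$V{\left(L \right)} = - \frac{L^{2}}{2}$ ($V{\left(L \right)} = - \frac{L L}{2} = - \frac{L^{2}}{2}$)
$c{\left(s \right)} = \frac{-121 + s}{- \frac{9}{2} + s}$ ($c{\left(s \right)} = \frac{s - 121}{s - \frac{\left(\left(-1\right) \left(-3\right)\right)^{2}}{2}} = \frac{-121 + s}{s - \frac{3^{2}}{2}} = \frac{-121 + s}{s - \frac{9}{2}} = \frac{-121 + s}{- \frac{9}{2} + s}$)
$\sqrt{-15541 + c{\left(97 - -104 \right)}} = \sqrt{-15541 + \frac{2 \left(-121 + \left(97 - -104\right)\right)}{-9 + 2 \left(97 - -104\right)}} = \sqrt{-15541 + \frac{2 \left(-121 + \left(97 + 104\right)\right)}{-9 + 2 \left(97 + 104\right)}} = \sqrt{-15541 + \frac{2 \left(-121 + 201\right)}{-9 + 2 \cdot 201}} = \sqrt{-15541 + 2 \frac{1}{-9 + 402} \cdot 80} = \sqrt{-15541 + 2 \cdot \frac{1}{393} \cdot 80} = \sqrt{-15541 + \frac{160}{393}} = \sqrt{- \frac{6107453}{393}} = \frac{i \sqrt{2400229029}}{393}$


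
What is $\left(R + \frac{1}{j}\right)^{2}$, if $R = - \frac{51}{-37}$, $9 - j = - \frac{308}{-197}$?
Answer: $\frac{6724656016}{2938182025} \approx 2.2887$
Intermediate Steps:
$j = \frac{1465}{197}$ ($j = 9 - - \frac{308}{-197} = 9 - \left(-308\right) \left(- \frac{1}{197}\right) = 9 - \frac{308}{197} = \frac{1465}{197} \approx 7.4365$)
$R = \frac{51}{37}$ ($R = \left(-51\right) \left(- \frac{1}{37}\right) = \frac{51}{37} \approx 1.3784$)
$\left(R + \frac{1}{j}\right)^{2} = \left(\frac{51}{37} + \frac{1}{\frac{1465}{197}}\right)^{2} = \left(\frac{51}{37} + \frac{197}{1465}\right)^{2} = \left(\frac{82004}{54205}\right)^{2} = \frac{6724656016}{2938182025}$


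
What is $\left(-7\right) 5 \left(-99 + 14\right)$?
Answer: $2975$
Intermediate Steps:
$\left(-7\right) 5 \left(-99 + 14\right) = \left(-35\right) \left(-85\right) = 2975$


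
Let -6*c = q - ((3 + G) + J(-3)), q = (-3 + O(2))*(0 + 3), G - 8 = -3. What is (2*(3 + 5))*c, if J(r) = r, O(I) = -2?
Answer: 160/3 ≈ 53.333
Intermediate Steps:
G = 5 (G = 8 - 3 = 5)
q = -15 (q = (-3 - 2)*(0 + 3) = -5*3 = -15)
c = 10/3 (c = -(-15 - ((3 + 5) - 3))/6 = -(-15 - (8 - 3))/6 = -(-15 - 1*5)/6 = -(-15 - 5)/6 = -⅙*(-20) = 10/3 ≈ 3.3333)
(2*(3 + 5))*c = (2*(3 + 5))*(10/3) = (2*8)*(10/3) = 16*(10/3) = 160/3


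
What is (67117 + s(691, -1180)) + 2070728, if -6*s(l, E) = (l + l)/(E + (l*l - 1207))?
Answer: 3047031996599/1425282 ≈ 2.1378e+6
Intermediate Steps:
s(l, E) = -l/(3*(-1207 + E + l**2)) (s(l, E) = -(l + l)/(6*(E + (l*l - 1207))) = -2*l/(6*(E + (l**2 - 1207))) = -2*l/(6*(E + (-1207 + l**2))) = -2*l/(6*(-1207 + E + l**2)) = -l/(3*(-1207 + E + l**2)))
(67117 + s(691, -1180)) + 2070728 = (67117 - 1*691/(-3621 + 3*(-1180) + 3*691**2)) + 2070728 = (67117 - 1*691/(-3621 - 3540 + 3*477481)) + 2070728 = (67117 - 1*691/(-3621 - 3540 + 1432443)) + 2070728 = (67117 - 1*691/1425282) + 2070728 = (67117 - 1*691*1/1425282) + 2070728 = (67117 - 691/1425282) + 2070728 = 95660651303/1425282 + 2070728 = 3047031996599/1425282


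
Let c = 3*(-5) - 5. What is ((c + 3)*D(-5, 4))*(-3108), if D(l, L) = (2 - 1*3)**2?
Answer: 52836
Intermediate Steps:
c = -20 (c = -15 - 5 = -20)
D(l, L) = 1 (D(l, L) = (2 - 3)**2 = (-1)**2 = 1)
((c + 3)*D(-5, 4))*(-3108) = ((-20 + 3)*1)*(-3108) = -17*1*(-3108) = -17*(-3108) = 52836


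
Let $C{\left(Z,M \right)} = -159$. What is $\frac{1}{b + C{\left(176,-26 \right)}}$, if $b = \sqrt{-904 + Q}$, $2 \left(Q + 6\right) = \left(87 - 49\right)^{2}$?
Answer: $- \frac{159}{25469} - \frac{2 i \sqrt{47}}{25469} \approx -0.0062429 - 0.00053835 i$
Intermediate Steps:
$Q = 716$ ($Q = -6 + \frac{\left(87 - 49\right)^{2}}{2} = -6 + \frac{38^{2}}{2} = -6 + \frac{1}{2} \cdot 1444 = -6 + 722 = 716$)
$b = 2 i \sqrt{47}$ ($b = \sqrt{-904 + 716} = \sqrt{-188} = 2 i \sqrt{47} \approx 13.711 i$)
$\frac{1}{b + C{\left(176,-26 \right)}} = \frac{1}{2 i \sqrt{47} - 159} = \frac{1}{-159 + 2 i \sqrt{47}}$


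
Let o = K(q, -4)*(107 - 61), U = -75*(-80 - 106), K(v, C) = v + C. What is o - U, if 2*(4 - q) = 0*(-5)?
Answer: -13950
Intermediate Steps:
q = 4 (q = 4 - 0*(-5) = 4 - ½*0 = 4 + 0 = 4)
K(v, C) = C + v
U = 13950 (U = -75*(-186) = 13950)
o = 0 (o = (-4 + 4)*(107 - 61) = 0*46 = 0)
o - U = 0 - 1*13950 = 0 - 13950 = -13950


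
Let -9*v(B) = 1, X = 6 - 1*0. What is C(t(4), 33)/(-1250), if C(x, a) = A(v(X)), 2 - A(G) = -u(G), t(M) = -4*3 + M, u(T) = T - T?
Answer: -1/625 ≈ -0.0016000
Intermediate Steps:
X = 6 (X = 6 + 0 = 6)
u(T) = 0
v(B) = -1/9 (v(B) = -1/9*1 = -1/9)
t(M) = -12 + M
A(G) = 2 (A(G) = 2 - (-1)*0 = 2 - 1*0 = 2 + 0 = 2)
C(x, a) = 2
C(t(4), 33)/(-1250) = 2/(-1250) = 2*(-1/1250) = -1/625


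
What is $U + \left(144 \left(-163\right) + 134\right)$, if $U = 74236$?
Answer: $50898$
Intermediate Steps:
$U + \left(144 \left(-163\right) + 134\right) = 74236 + \left(144 \left(-163\right) + 134\right) = 74236 + \left(-23472 + 134\right) = 74236 - 23338 = 50898$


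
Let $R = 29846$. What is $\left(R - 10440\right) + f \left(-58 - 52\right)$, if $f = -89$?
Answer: $29196$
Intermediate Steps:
$\left(R - 10440\right) + f \left(-58 - 52\right) = \left(29846 - 10440\right) - 89 \left(-58 - 52\right) = 19406 - -9790 = 19406 + 9790 = 29196$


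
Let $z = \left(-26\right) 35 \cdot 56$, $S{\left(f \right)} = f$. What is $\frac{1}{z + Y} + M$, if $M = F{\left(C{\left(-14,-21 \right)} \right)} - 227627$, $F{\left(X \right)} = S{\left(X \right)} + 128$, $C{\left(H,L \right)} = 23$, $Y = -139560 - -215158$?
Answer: $- \frac{5604553687}{24638} \approx -2.2748 \cdot 10^{5}$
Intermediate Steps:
$Y = 75598$ ($Y = -139560 + 215158 = 75598$)
$z = -50960$ ($z = \left(-910\right) 56 = -50960$)
$F{\left(X \right)} = 128 + X$ ($F{\left(X \right)} = X + 128 = 128 + X$)
$M = -227476$ ($M = \left(128 + 23\right) - 227627 = 151 - 227627 = -227476$)
$\frac{1}{z + Y} + M = \frac{1}{-50960 + 75598} - 227476 = \frac{1}{24638} - 227476 = - \frac{5604553687}{24638}$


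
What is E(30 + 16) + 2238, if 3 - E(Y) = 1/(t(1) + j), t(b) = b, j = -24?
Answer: 51544/23 ≈ 2241.0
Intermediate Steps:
E(Y) = 70/23 (E(Y) = 3 - 1/(1 - 24) = 3 - 1/(-23) = 3 - 1*(-1/23) = 3 + 1/23 = 70/23)
E(30 + 16) + 2238 = 70/23 + 2238 = 51544/23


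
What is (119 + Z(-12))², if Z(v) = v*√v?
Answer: 12433 - 5712*I*√3 ≈ 12433.0 - 9893.5*I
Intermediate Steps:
Z(v) = v^(3/2)
(119 + Z(-12))² = (119 + (-12)^(3/2))² = (119 - 24*I*√3)²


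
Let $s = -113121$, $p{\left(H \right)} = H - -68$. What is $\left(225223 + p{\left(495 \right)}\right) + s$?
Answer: $112665$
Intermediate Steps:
$p{\left(H \right)} = 68 + H$ ($p{\left(H \right)} = H + 68 = 68 + H$)
$\left(225223 + p{\left(495 \right)}\right) + s = \left(225223 + \left(68 + 495\right)\right) - 113121 = \left(225223 + 563\right) - 113121 = 225786 - 113121 = 112665$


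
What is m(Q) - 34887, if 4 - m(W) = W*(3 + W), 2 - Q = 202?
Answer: -74283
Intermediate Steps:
Q = -200 (Q = 2 - 1*202 = 2 - 202 = -200)
m(W) = 4 - W*(3 + W)
m(Q) - 34887 = (4 - 1*(-200)² - 3*(-200)) - 34887 = (4 - 1*40000 + 600) - 34887 = (4 - 40000 + 600) - 34887 = -39396 - 34887 = -74283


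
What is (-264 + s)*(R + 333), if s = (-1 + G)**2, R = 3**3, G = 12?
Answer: -51480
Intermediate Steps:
R = 27
s = 121 (s = (-1 + 12)**2 = 11**2 = 121)
(-264 + s)*(R + 333) = (-264 + 121)*(27 + 333) = -143*360 = -51480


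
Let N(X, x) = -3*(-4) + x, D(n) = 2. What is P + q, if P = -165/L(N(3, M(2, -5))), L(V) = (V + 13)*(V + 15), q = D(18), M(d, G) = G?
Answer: 13/8 ≈ 1.6250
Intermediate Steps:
q = 2
N(X, x) = 12 + x
L(V) = (13 + V)*(15 + V)
P = -3/8 (P = -165/(195 + (12 - 5)**2 + 28*(12 - 5)) = -165/(195 + 7**2 + 28*7) = -165/(195 + 49 + 196) = -165/440 = -165*1/440 = -3/8 ≈ -0.37500)
P + q = -3/8 + 2 = 13/8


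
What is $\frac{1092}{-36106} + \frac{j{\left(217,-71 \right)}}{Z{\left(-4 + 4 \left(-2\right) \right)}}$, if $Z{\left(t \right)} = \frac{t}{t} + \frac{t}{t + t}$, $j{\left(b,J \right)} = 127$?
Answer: $\frac{654832}{7737} \approx 84.636$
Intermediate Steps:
$Z{\left(t \right)} = \frac{3}{2}$ ($Z{\left(t \right)} = 1 + \frac{t}{2 t} = 1 + t \frac{1}{2 t} = 1 + \frac{1}{2} = \frac{3}{2}$)
$\frac{1092}{-36106} + \frac{j{\left(217,-71 \right)}}{Z{\left(-4 + 4 \left(-2\right) \right)}} = \frac{1092}{-36106} + \frac{127}{\frac{3}{2}} = 1092 \left(- \frac{1}{36106}\right) + 127 \cdot \frac{2}{3} = - \frac{78}{2579} + \frac{254}{3} = \frac{654832}{7737}$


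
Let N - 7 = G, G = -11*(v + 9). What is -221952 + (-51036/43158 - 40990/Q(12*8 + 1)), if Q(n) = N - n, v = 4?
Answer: -371691812316/1675969 ≈ -2.2178e+5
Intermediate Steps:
G = -143 (G = -11*(4 + 9) = -11*13 = -1*143 = -143)
N = -136 (N = 7 - 143 = -136)
Q(n) = -136 - n
-221952 + (-51036/43158 - 40990/Q(12*8 + 1)) = -221952 + (-51036/43158 - 40990/(-136 - (12*8 + 1))) = -221952 + (-51036*1/43158 - 40990/(-136 - (96 + 1))) = -221952 + (-8506/7193 - 40990/(-136 - 1*97)) = -221952 + (-8506/7193 - 40990/(-136 - 97)) = -221952 + (-8506/7193 - 40990/(-233)) = -221952 + (-8506/7193 - 40990*(-1/233)) = -221952 + (-8506/7193 + 40990/233) = -221952 + 292859172/1675969 = -371691812316/1675969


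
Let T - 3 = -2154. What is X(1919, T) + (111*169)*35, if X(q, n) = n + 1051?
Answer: 655465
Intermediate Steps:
T = -2151 (T = 3 - 2154 = -2151)
X(q, n) = 1051 + n
X(1919, T) + (111*169)*35 = (1051 - 2151) + (111*169)*35 = -1100 + 18759*35 = -1100 + 656565 = 655465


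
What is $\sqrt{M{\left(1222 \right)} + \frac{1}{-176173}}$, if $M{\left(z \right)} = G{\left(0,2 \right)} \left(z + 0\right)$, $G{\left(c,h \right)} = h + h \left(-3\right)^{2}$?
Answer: $\frac{\sqrt{758542469528587}}{176173} \approx 156.33$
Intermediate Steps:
$G{\left(c,h \right)} = 10 h$ ($G{\left(c,h \right)} = h + h 9 = h + 9 h = 10 h$)
$M{\left(z \right)} = 20 z$ ($M{\left(z \right)} = 10 \cdot 2 \left(z + 0\right) = 20 z$)
$\sqrt{M{\left(1222 \right)} + \frac{1}{-176173}} = \sqrt{20 \cdot 1222 + \frac{1}{-176173}} = \sqrt{24440 - \frac{1}{176173}} = \sqrt{\frac{4305668119}{176173}} = \frac{\sqrt{758542469528587}}{176173}$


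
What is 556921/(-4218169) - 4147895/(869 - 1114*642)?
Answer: 17098702852456/3013118261911 ≈ 5.6748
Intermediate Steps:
556921/(-4218169) - 4147895/(869 - 1114*642) = 556921*(-1/4218169) - 4147895/(869 - 715188) = -556921/4218169 - 4147895/(-714319) = -556921/4218169 - 4147895*(-1/714319) = -556921/4218169 + 4147895/714319 = 17098702852456/3013118261911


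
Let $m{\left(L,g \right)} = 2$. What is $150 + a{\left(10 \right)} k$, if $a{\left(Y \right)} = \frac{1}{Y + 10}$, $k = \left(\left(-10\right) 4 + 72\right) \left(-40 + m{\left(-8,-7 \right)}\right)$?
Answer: $\frac{446}{5} \approx 89.2$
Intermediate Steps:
$k = -1216$ ($k = \left(\left(-10\right) 4 + 72\right) \left(-40 + 2\right) = \left(-40 + 72\right) \left(-38\right) = 32 \left(-38\right) = -1216$)
$a{\left(Y \right)} = \frac{1}{10 + Y}$
$150 + a{\left(10 \right)} k = 150 + \frac{1}{10 + 10} \left(-1216\right) = 150 + \frac{1}{20} \left(-1216\right) = 150 - \frac{304}{5} = \frac{446}{5}$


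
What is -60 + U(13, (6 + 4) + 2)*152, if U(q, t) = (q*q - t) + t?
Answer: 25628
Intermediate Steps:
U(q, t) = q² (U(q, t) = (q² - t) + t = q²)
-60 + U(13, (6 + 4) + 2)*152 = -60 + 13²*152 = -60 + 169*152 = -60 + 25688 = 25628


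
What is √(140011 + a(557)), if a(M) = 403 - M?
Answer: √139857 ≈ 373.97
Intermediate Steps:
√(140011 + a(557)) = √(140011 + (403 - 1*557)) = √(140011 + (403 - 557)) = √(140011 - 154) = √139857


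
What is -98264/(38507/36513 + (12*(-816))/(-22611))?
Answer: -27042103536984/409405691 ≈ -66052.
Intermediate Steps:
-98264/(38507/36513 + (12*(-816))/(-22611)) = -98264/(38507*(1/36513) - 9792*(-1/22611)) = -98264/(38507/36513 + 3264/7537) = -98264/409405691/275198481 = -98264*275198481/409405691 = -27042103536984/409405691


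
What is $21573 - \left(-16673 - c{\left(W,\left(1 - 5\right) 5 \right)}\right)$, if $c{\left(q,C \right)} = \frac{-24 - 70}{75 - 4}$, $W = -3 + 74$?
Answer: $\frac{2715372}{71} \approx 38245.0$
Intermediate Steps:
$W = 71$
$c{\left(q,C \right)} = - \frac{94}{71}$
$21573 - \left(-16673 - c{\left(W,\left(1 - 5\right) 5 \right)}\right) = 21573 - \left(-16673 - - \frac{94}{71}\right) = 21573 - \left(-16673 + \frac{94}{71}\right) = 21573 - - \frac{1183689}{71} = 21573 + \frac{1183689}{71} = \frac{2715372}{71}$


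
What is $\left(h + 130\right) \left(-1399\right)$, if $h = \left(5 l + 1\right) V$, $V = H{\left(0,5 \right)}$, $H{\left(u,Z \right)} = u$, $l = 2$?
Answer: $-181870$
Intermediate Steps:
$V = 0$
$h = 0$ ($h = \left(5 \cdot 2 + 1\right) 0 = \left(10 + 1\right) 0 = 11 \cdot 0 = 0$)
$\left(h + 130\right) \left(-1399\right) = \left(0 + 130\right) \left(-1399\right) = 130 \left(-1399\right) = -181870$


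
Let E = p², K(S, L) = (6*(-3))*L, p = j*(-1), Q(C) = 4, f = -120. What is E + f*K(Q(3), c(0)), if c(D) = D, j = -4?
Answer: 16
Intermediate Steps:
p = 4 (p = -4*(-1) = 4)
K(S, L) = -18*L
E = 16 (E = 4² = 16)
E + f*K(Q(3), c(0)) = 16 - (-2160)*0 = 16 - 120*0 = 16 + 0 = 16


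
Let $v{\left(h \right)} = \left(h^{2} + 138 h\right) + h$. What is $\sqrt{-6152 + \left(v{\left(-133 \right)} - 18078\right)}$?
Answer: $2 i \sqrt{6257} \approx 158.2 i$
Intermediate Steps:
$v{\left(h \right)} = h^{2} + 139 h$
$\sqrt{-6152 + \left(v{\left(-133 \right)} - 18078\right)} = \sqrt{-6152 - \left(18078 + 133 \left(139 - 133\right)\right)} = \sqrt{-6152 - 18876} = \sqrt{-25028} = 2 i \sqrt{6257}$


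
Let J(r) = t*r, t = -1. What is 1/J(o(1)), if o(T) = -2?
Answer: ½ ≈ 0.50000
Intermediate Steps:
J(r) = -r
1/J(o(1)) = 1/(-1*(-2)) = 1/2 = ½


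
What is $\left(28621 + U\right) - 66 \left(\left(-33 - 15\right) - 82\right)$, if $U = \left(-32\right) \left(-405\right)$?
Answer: $50161$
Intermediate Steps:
$U = 12960$
$\left(28621 + U\right) - 66 \left(\left(-33 - 15\right) - 82\right) = \left(28621 + 12960\right) - 66 \left(\left(-33 - 15\right) - 82\right) = 41581 - 66 \left(-48 - 82\right) = 41581 - -8580 = 41581 + 8580 = 50161$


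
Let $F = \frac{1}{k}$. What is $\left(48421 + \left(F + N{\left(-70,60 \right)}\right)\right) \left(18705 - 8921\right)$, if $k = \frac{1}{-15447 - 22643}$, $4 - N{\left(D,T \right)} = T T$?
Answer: $65895240$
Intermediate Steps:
$N{\left(D,T \right)} = 4 - T^{2}$ ($N{\left(D,T \right)} = 4 - T T = 4 - T^{2}$)
$k = - \frac{1}{38090}$ ($k = \frac{1}{-38090} = - \frac{1}{38090} \approx -2.6254 \cdot 10^{-5}$)
$F = -38090$ ($F = \frac{1}{- \frac{1}{38090}} = -38090$)
$\left(48421 + \left(F + N{\left(-70,60 \right)}\right)\right) \left(18705 - 8921\right) = \left(48421 + \left(-38090 + \left(4 - 60^{2}\right)\right)\right) \left(18705 - 8921\right) = \left(48421 + \left(-38090 + \left(4 - 3600\right)\right)\right) 9784 = \left(48421 - 41686\right) 9784 = 6735 \cdot 9784 = 65895240$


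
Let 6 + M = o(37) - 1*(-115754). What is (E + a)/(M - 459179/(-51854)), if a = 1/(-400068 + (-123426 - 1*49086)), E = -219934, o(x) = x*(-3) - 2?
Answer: -3264982176636367/1716765603110010 ≈ -1.9018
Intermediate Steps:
o(x) = -2 - 3*x (o(x) = -3*x - 2 = -2 - 3*x)
M = 115635 (M = -6 + ((-2 - 3*37) - 1*(-115754)) = -6 + ((-2 - 111) + 115754) = -6 + (-113 + 115754) = -6 + 115641 = 115635)
a = -1/572580 (a = 1/(-400068 + (-123426 - 49086)) = 1/(-400068 - 172512) = 1/(-572580) = -1/572580 ≈ -1.7465e-6)
(E + a)/(M - 459179/(-51854)) = (-219934 - 1/572580)/(115635 - 459179/(-51854)) = -125929809721/(572580*(115635 - 459179*(-1/51854))) = -125929809721/(572580*(115635 + 459179/51854)) = -125929809721/(572580*5996596469/51854) = -125929809721/572580*51854/5996596469 = -3264982176636367/1716765603110010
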